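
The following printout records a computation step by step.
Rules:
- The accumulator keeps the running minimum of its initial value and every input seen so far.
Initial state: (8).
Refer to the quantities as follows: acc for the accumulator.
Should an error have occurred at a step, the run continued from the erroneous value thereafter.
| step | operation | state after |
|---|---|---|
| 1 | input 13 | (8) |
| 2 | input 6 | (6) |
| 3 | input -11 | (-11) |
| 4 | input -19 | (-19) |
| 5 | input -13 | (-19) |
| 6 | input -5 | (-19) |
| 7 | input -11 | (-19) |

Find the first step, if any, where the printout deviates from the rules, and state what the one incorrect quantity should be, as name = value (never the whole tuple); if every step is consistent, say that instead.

Recomputing the run from the initial state:
step 1: acc = 8
step 2: acc = 6
step 3: acc = -11
step 4: acc = -19
step 5: acc = -19
step 6: acc = -19
step 7: acc = -19
This matches the printout at every step.

no error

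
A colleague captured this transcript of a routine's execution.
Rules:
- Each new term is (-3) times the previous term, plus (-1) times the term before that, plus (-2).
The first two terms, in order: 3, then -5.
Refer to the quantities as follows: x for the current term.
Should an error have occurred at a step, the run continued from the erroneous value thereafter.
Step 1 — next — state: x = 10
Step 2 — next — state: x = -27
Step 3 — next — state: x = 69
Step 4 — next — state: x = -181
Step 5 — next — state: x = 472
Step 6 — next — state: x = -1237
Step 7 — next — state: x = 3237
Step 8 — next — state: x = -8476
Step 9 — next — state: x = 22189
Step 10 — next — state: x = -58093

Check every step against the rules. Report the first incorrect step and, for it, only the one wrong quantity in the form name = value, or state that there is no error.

1. x = -3*(-5) + (-1)*(3) + (-2) = 10 (in agreement)
2. x = -3*(10) + (-1)*(-5) + (-2) = -27 (confirmed correct)
3. x = -3*(-27) + (-1)*(10) + (-2) = 69 (checks out)
4. x = -3*(69) + (-1)*(-27) + (-2) = -182 (not what was recorded)
First incorrect step: 4; the correct value is x = -182.

step 4, x = -182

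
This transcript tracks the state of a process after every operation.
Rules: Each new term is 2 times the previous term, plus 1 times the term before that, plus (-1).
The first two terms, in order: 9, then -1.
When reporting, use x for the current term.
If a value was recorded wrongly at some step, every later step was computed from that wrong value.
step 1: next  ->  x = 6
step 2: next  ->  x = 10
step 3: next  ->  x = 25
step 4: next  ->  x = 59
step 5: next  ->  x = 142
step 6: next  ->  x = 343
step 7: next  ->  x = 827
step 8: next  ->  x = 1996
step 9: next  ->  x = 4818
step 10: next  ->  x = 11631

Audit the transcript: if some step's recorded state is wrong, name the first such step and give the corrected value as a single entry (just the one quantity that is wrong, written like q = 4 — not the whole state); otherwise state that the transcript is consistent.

step 6, x = 342

step 1: x = 2*(-1) + (1)*(9) + (-1) = 6 -> exactly as logged
step 2: x = 2*(6) + (1)*(-1) + (-1) = 10 -> consistent with the transcript
step 3: x = 2*(10) + (1)*(6) + (-1) = 25 -> exactly as logged
step 4: x = 2*(25) + (1)*(10) + (-1) = 59 -> checks out
step 5: x = 2*(59) + (1)*(25) + (-1) = 142 -> same as recorded
step 6: x = 2*(142) + (1)*(59) + (-1) = 342 -> the recorded entry deviates here
The audit stops at step 6: the recorded entry is wrong and should be x = 342.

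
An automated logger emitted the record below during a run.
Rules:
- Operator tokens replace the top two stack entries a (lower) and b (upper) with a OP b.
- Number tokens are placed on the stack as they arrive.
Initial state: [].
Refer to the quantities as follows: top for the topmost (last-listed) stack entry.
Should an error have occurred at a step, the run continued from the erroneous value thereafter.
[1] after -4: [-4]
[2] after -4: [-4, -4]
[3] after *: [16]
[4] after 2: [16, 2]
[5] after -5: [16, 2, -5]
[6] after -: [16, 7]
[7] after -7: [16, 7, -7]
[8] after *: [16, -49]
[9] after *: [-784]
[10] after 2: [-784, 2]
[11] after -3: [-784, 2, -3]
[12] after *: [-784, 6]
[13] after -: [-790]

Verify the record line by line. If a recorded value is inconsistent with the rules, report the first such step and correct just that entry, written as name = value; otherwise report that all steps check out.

step 12, top = -6

step 1: push -4: top = -4 -> matches
step 2: push -4: top = -4 -> no discrepancy
step 3: -4 * -4 = 16 -> in agreement
step 4: push 2: top = 2 -> no discrepancy
step 5: push -5: top = -5 -> agrees with the record
step 6: 2 - -5 = 7 -> in agreement
step 7: push -7: top = -7 -> verified
step 8: 7 * -7 = -49 -> agrees with the record
step 9: 16 * -49 = -784 -> matches
step 10: push 2: top = 2 -> checks out
step 11: push -3: top = -3 -> confirmed correct
step 12: 2 * -3 = -6 -> not what was recorded
The audit stops at step 12: the recorded entry is wrong and should be top = -6.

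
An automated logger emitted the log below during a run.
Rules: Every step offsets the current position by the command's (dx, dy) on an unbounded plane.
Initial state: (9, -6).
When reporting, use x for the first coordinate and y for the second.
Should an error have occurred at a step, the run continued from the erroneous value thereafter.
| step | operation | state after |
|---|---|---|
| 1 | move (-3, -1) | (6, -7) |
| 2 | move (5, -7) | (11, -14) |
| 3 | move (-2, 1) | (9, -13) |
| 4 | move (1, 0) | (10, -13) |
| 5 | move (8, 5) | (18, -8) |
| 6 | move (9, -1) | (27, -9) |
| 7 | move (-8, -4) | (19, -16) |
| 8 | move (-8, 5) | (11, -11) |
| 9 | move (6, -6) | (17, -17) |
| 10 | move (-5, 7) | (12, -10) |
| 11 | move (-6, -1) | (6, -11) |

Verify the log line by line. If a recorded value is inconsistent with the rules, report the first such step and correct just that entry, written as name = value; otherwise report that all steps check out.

step 1: x = 9 + (-3) = 6, y = -6 + (-1) = -7 -> exactly as logged
step 2: x = 6 + (5) = 11, y = -7 + (-7) = -14 -> matches
step 3: x = 11 + (-2) = 9, y = -14 + (1) = -13 -> agrees with the log
step 4: x = 9 + (1) = 10, y = -13 + (0) = -13 -> same as recorded
step 5: x = 10 + (8) = 18, y = -13 + (5) = -8 -> consistent with the log
step 6: x = 18 + (9) = 27, y = -8 + (-1) = -9 -> in agreement
step 7: x = 27 + (-8) = 19, y = -9 + (-4) = -13 -> not what was recorded
Step 7 is the first one off; corrected, y = -13.

step 7, y = -13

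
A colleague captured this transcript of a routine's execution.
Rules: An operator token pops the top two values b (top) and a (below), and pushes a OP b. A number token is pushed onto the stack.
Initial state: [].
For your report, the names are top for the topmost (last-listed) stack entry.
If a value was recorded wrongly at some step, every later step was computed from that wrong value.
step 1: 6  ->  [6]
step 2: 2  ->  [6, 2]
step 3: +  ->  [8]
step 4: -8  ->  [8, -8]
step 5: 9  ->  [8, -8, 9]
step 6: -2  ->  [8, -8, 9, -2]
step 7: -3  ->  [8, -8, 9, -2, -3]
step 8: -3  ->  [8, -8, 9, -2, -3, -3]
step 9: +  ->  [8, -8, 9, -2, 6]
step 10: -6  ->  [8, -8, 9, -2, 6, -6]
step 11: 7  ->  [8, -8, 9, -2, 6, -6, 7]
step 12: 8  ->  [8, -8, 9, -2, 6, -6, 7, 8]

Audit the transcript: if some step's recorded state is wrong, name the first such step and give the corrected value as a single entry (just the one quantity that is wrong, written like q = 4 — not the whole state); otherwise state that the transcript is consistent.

step 1: push 6: top = 6 -> checks out
step 2: push 2: top = 2 -> consistent with the transcript
step 3: 6 + 2 = 8 -> consistent with the transcript
step 4: push -8: top = -8 -> consistent with the transcript
step 5: push 9: top = 9 -> no discrepancy
step 6: push -2: top = -2 -> in agreement
step 7: push -3: top = -3 -> in agreement
step 8: push -3: top = -3 -> confirmed correct
step 9: -3 + -3 = -6 -> a discrepancy with the transcript
That makes step 9 the first incorrect line — top = -6 is what it should show.

step 9, top = -6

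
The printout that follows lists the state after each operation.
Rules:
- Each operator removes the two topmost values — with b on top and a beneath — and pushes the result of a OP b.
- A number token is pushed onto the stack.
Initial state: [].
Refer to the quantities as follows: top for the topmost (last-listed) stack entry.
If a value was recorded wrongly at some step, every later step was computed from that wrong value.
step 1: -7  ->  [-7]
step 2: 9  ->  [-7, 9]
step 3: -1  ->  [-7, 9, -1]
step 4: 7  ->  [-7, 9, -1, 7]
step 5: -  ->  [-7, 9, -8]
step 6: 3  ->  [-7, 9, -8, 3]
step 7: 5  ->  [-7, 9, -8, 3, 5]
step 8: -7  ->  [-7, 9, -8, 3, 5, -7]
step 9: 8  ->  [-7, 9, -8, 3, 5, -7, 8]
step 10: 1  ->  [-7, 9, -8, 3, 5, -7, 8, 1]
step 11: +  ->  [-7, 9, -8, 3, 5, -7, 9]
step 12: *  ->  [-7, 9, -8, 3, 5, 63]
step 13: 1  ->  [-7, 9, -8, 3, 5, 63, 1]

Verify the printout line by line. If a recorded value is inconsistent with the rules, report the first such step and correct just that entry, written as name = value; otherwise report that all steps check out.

step 12, top = -63

Step 1: push -7: top = -7 — same as recorded.
Step 2: push 9: top = 9 — confirmed correct.
Step 3: push -1: top = -1 — checks out.
Step 4: push 7: top = 7 — no discrepancy.
Step 5: -1 - 7 = -8 — no discrepancy.
Step 6: push 3: top = 3 — agrees with the printout.
Step 7: push 5: top = 5 — exactly as logged.
Step 8: push -7: top = -7 — no discrepancy.
Step 9: push 8: top = 8 — consistent with the printout.
Step 10: push 1: top = 1 — agrees with the printout.
Step 11: 8 + 1 = 9 — confirmed correct.
Step 12: -7 * 9 = -63 — not what was recorded.
That makes step 12 the first incorrect line — top = -63 is what it should show.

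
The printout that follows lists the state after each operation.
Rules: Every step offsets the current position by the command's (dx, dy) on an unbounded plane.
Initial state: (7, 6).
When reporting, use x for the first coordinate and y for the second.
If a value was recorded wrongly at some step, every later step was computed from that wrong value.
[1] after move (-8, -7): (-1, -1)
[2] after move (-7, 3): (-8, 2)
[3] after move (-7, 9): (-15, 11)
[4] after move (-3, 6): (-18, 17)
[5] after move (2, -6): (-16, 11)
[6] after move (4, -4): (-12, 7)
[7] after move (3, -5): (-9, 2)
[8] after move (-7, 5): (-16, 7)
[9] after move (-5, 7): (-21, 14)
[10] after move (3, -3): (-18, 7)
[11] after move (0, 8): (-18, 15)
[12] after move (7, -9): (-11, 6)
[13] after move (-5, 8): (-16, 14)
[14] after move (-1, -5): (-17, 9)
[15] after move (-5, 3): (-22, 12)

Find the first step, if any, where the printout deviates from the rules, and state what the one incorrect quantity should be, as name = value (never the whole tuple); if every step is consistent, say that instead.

Step 1: x = 7 + (-8) = -1, y = 6 + (-7) = -1 — same as recorded.
Step 2: x = -1 + (-7) = -8, y = -1 + (3) = 2 — same as recorded.
Step 3: x = -8 + (-7) = -15, y = 2 + (9) = 11 — no discrepancy.
Step 4: x = -15 + (-3) = -18, y = 11 + (6) = 17 — agrees with the printout.
Step 5: x = -18 + (2) = -16, y = 17 + (-6) = 11 — agrees with the printout.
Step 6: x = -16 + (4) = -12, y = 11 + (-4) = 7 — in agreement.
Step 7: x = -12 + (3) = -9, y = 7 + (-5) = 2 — verified.
Step 8: x = -9 + (-7) = -16, y = 2 + (5) = 7 — confirmed correct.
Step 9: x = -16 + (-5) = -21, y = 7 + (7) = 14 — checks out.
Step 10: x = -21 + (3) = -18, y = 14 + (-3) = 11 — the entry is off here.
First deviation found at step 10; the corrected entry is y = 11.

step 10, y = 11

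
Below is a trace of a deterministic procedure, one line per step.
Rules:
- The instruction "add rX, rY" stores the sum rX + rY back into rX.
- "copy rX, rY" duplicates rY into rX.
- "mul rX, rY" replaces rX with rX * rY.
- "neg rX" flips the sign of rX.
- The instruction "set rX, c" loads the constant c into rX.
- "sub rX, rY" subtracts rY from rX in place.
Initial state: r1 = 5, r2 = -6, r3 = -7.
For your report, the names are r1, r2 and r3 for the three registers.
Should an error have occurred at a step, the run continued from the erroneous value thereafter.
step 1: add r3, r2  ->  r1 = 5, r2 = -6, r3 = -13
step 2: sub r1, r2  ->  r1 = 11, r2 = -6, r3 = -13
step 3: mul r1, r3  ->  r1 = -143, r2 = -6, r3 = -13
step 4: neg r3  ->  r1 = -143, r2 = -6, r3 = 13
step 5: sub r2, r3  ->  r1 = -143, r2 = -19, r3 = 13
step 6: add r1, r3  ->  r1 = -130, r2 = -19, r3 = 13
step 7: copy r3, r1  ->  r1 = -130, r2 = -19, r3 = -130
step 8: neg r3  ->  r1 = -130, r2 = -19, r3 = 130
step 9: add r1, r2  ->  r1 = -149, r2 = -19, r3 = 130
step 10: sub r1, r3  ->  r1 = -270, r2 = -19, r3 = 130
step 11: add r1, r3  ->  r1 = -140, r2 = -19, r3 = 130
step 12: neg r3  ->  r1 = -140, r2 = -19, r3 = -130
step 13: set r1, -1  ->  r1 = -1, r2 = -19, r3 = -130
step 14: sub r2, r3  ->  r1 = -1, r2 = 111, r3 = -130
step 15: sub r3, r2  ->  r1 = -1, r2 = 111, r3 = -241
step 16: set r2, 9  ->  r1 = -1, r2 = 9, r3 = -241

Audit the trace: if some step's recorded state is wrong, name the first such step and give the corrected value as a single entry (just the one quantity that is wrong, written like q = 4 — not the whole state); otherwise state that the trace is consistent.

Recomputing the run from the initial state:
step 1: r1 = 5, r2 = -6, r3 = -13
step 2: r1 = 11, r2 = -6, r3 = -13
step 3: r1 = -143, r2 = -6, r3 = -13
step 4: r1 = -143, r2 = -6, r3 = 13
step 5: r1 = -143, r2 = -19, r3 = 13
step 6: r1 = -130, r2 = -19, r3 = 13
step 7: r1 = -130, r2 = -19, r3 = -130
step 8: r1 = -130, r2 = -19, r3 = 130
step 9: r1 = -149, r2 = -19, r3 = 130
step 10: r1 = -279, r2 = -19, r3 = 130
step 11: r1 = -149, r2 = -19, r3 = 130
step 12: r1 = -149, r2 = -19, r3 = -130
step 13: r1 = -1, r2 = -19, r3 = -130
step 14: r1 = -1, r2 = 111, r3 = -130
step 15: r1 = -1, r2 = 111, r3 = -241
step 16: r1 = -1, r2 = 9, r3 = -241
The first disagreement with the trace is at step 10, where the value should be r1 = -279.

step 10, r1 = -279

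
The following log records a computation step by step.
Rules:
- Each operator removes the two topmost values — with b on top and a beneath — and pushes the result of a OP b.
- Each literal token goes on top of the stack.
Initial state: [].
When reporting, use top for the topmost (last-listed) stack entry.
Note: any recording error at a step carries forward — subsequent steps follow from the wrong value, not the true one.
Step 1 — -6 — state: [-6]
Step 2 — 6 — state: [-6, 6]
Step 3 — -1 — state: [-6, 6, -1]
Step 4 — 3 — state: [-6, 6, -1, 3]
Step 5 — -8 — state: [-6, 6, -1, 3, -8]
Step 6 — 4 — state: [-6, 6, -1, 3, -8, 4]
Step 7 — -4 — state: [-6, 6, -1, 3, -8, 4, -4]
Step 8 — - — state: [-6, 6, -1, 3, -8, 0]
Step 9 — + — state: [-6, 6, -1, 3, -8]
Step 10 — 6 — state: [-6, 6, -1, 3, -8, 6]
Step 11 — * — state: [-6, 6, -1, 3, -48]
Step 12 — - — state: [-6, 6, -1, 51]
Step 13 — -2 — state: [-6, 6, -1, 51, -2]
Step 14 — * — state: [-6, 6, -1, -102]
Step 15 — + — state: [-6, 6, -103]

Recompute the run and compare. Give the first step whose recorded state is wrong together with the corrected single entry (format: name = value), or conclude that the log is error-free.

step 8, top = 8

1. push -6: top = -6 (matches)
2. push 6: top = 6 (verified)
3. push -1: top = -1 (matches)
4. push 3: top = 3 (matches)
5. push -8: top = -8 (exactly as logged)
6. push 4: top = 4 (confirmed correct)
7. push -4: top = -4 (same as recorded)
8. 4 - -4 = 8 (first mismatch against the log)
First incorrect step: 8; the correct value is top = 8.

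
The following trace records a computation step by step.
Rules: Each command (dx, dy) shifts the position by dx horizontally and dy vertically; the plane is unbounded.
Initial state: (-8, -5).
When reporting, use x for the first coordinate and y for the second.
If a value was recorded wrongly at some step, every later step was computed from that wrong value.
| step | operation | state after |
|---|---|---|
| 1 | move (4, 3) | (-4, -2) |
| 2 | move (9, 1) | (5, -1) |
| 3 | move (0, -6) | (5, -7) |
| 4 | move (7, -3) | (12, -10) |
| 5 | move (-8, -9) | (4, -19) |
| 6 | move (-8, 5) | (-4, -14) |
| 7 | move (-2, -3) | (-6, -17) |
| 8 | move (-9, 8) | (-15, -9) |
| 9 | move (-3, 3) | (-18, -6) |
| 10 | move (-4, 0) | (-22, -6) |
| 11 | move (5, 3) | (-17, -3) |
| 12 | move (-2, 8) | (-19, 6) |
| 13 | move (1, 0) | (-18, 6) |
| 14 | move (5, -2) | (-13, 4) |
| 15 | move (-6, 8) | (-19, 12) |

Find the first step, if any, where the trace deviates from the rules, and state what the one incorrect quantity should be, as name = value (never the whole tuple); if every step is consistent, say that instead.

Recomputing the run from the initial state:
step 1: x = -4, y = -2
step 2: x = 5, y = -1
step 3: x = 5, y = -7
step 4: x = 12, y = -10
step 5: x = 4, y = -19
step 6: x = -4, y = -14
step 7: x = -6, y = -17
step 8: x = -15, y = -9
step 9: x = -18, y = -6
step 10: x = -22, y = -6
step 11: x = -17, y = -3
step 12: x = -19, y = 5
step 13: x = -18, y = 5
step 14: x = -13, y = 3
step 15: x = -19, y = 11
The first disagreement with the trace is at step 12, where the value should be y = 5.

step 12, y = 5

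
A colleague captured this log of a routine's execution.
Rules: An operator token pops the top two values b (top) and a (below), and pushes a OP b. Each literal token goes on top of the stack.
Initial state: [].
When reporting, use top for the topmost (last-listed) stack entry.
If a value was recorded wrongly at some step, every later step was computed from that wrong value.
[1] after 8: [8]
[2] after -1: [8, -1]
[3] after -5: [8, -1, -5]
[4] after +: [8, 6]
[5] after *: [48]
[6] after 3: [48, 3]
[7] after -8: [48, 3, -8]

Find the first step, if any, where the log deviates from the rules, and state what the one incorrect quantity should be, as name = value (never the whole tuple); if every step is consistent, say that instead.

step 4, top = -6

Step 1: push 8: top = 8 — agrees with the log.
Step 2: push -1: top = -1 — in agreement.
Step 3: push -5: top = -5 — agrees with the log.
Step 4: -1 + -5 = -6 — the recorded entry deviates here.
First incorrect step: 4; the correct value is top = -6.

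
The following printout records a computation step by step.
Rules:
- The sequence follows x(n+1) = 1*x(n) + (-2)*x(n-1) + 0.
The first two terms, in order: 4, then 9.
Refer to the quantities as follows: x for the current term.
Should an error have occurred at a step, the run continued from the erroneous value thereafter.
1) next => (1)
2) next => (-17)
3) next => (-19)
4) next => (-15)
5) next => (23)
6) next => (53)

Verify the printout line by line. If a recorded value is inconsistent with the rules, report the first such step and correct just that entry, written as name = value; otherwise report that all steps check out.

step 4, x = 15

Recomputing the run from the initial state:
step 1: x = 1
step 2: x = -17
step 3: x = -19
step 4: x = 15
step 5: x = 53
step 6: x = 23
The first disagreement with the printout is at step 4, where the value should be x = 15.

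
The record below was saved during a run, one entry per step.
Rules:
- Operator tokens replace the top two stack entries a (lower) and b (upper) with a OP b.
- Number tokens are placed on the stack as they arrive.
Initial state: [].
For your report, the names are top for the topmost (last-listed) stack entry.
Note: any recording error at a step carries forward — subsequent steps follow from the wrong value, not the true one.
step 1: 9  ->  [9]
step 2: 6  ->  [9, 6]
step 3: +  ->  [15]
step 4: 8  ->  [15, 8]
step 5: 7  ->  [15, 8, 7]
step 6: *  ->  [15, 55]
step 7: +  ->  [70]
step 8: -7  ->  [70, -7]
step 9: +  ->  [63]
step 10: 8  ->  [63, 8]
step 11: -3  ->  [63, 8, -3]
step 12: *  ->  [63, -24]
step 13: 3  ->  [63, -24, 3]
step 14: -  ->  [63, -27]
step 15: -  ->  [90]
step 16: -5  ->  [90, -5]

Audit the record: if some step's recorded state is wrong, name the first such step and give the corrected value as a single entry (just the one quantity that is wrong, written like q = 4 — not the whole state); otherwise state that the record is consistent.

step 6, top = 56

Recomputing the run from the initial state:
step 1: [9]
step 2: [9, 6]
step 3: [15]
step 4: [15, 8]
step 5: [15, 8, 7]
step 6: [15, 56]
step 7: [71]
step 8: [71, -7]
step 9: [64]
step 10: [64, 8]
step 11: [64, 8, -3]
step 12: [64, -24]
step 13: [64, -24, 3]
step 14: [64, -27]
step 15: [91]
step 16: [91, -5]
The first disagreement with the record is at step 6, where the value should be top = 56.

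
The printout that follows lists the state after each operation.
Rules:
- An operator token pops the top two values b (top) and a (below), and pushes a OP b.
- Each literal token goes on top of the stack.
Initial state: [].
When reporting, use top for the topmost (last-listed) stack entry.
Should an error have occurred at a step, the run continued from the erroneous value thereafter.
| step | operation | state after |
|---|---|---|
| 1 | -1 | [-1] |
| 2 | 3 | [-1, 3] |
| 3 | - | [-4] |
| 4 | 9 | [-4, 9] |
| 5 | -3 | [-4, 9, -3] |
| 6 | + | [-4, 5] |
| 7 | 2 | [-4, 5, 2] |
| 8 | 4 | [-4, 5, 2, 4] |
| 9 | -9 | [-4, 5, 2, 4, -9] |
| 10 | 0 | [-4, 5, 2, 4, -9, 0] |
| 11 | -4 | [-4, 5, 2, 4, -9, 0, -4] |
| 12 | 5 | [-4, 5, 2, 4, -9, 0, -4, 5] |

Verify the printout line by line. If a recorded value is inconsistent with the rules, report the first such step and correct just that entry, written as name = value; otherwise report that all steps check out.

step 6, top = 6

step 1: push -1: top = -1 -> in agreement
step 2: push 3: top = 3 -> checks out
step 3: -1 - 3 = -4 -> checks out
step 4: push 9: top = 9 -> no discrepancy
step 5: push -3: top = -3 -> verified
step 6: 9 + -3 = 6 -> not what was recorded
Step 6 is the first one off; corrected, top = 6.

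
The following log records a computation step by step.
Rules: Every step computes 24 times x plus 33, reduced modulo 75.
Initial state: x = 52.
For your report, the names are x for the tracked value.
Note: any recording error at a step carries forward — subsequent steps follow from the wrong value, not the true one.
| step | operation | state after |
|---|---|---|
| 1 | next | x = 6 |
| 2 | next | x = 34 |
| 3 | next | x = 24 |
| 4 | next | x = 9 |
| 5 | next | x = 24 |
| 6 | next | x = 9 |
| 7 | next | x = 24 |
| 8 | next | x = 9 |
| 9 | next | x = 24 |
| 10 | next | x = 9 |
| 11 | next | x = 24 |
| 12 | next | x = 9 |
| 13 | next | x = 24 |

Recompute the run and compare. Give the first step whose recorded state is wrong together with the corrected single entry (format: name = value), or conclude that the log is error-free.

Step 1: x = (24*52 + 33) mod 75 = 6 — checks out.
Step 2: x = (24*6 + 33) mod 75 = 27 — the recorded entry deviates here.
First incorrect step: 2; the correct value is x = 27.

step 2, x = 27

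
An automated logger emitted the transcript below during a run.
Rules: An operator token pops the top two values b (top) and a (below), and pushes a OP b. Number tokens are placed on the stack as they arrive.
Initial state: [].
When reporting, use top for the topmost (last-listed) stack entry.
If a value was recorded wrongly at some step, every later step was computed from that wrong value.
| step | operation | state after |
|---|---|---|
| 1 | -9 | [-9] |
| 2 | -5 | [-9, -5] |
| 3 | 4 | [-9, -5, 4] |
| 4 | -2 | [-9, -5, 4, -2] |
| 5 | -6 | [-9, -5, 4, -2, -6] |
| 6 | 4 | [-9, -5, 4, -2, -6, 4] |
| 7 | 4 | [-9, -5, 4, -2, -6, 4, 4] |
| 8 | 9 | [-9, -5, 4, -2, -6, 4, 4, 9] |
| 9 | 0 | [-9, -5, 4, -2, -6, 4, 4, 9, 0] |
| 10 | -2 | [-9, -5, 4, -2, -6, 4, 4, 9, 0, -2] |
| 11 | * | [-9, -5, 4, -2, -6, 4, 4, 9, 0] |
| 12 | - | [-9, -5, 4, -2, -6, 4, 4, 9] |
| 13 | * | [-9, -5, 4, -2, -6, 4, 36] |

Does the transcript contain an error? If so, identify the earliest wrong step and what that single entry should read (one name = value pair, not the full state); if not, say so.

no error

step 1: push -9: top = -9 -> checks out
step 2: push -5: top = -5 -> agrees with the transcript
step 3: push 4: top = 4 -> checks out
step 4: push -2: top = -2 -> same as recorded
step 5: push -6: top = -6 -> confirmed correct
step 6: push 4: top = 4 -> checks out
step 7: push 4: top = 4 -> agrees with the transcript
step 8: push 9: top = 9 -> in agreement
step 9: push 0: top = 0 -> same as recorded
step 10: push -2: top = -2 -> same as recorded
step 11: 0 * -2 = 0 -> matches
step 12: 9 - 0 = 9 -> checks out
step 13: 4 * 9 = 36 -> exactly as logged
All steps check out; nothing to correct.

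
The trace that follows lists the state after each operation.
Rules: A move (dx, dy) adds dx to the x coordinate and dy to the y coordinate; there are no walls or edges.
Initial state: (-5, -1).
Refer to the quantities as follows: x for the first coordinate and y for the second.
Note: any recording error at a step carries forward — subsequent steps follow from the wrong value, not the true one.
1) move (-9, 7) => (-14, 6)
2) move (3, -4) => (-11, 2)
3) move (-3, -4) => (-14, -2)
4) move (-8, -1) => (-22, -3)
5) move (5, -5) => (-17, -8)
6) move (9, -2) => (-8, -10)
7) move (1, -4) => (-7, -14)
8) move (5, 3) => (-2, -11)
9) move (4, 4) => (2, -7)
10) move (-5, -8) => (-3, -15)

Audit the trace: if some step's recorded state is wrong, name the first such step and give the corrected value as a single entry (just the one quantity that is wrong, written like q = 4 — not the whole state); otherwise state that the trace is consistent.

Step 1: x = -5 + (-9) = -14, y = -1 + (7) = 6 — matches.
Step 2: x = -14 + (3) = -11, y = 6 + (-4) = 2 — same as recorded.
Step 3: x = -11 + (-3) = -14, y = 2 + (-4) = -2 — confirmed correct.
Step 4: x = -14 + (-8) = -22, y = -2 + (-1) = -3 — verified.
Step 5: x = -22 + (5) = -17, y = -3 + (-5) = -8 — confirmed correct.
Step 6: x = -17 + (9) = -8, y = -8 + (-2) = -10 — consistent with the trace.
Step 7: x = -8 + (1) = -7, y = -10 + (-4) = -14 — exactly as logged.
Step 8: x = -7 + (5) = -2, y = -14 + (3) = -11 — in agreement.
Step 9: x = -2 + (4) = 2, y = -11 + (4) = -7 — consistent with the trace.
Step 10: x = 2 + (-5) = -3, y = -7 + (-8) = -15 — checks out.
The whole run recomputes cleanly — no discrepancies.

no error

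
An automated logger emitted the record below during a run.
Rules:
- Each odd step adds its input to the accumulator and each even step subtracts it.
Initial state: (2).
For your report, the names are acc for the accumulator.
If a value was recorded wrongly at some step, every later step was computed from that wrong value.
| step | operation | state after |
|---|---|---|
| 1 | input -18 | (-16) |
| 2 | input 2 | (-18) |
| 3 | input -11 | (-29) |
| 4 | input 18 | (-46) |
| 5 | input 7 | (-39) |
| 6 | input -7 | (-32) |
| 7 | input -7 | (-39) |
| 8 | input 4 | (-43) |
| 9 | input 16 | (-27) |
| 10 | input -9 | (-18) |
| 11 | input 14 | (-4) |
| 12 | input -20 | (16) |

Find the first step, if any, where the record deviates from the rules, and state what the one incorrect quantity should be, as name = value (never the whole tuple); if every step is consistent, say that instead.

step 4, acc = -47

Step 1: acc = 2 + -18 = -16 — consistent with the record.
Step 2: acc = -16 - 2 = -18 — confirmed correct.
Step 3: acc = -18 + -11 = -29 — in agreement.
Step 4: acc = -29 - 18 = -47 — first mismatch against the record.
The earliest wrong entry is at step 4: it should read acc = -47.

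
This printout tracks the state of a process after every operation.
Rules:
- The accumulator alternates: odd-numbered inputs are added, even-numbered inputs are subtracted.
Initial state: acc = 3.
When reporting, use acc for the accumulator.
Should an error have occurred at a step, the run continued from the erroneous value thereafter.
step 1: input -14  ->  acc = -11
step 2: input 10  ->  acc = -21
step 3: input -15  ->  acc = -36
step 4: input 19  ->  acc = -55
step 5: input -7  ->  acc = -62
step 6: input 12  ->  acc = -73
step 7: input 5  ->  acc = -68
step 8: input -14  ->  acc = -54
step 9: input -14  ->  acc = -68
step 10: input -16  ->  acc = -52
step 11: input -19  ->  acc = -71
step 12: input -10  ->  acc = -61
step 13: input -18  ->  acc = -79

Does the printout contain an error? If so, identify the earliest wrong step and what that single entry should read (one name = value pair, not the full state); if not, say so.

1. acc = 3 + -14 = -11 (no discrepancy)
2. acc = -11 - 10 = -21 (matches)
3. acc = -21 + -15 = -36 (in agreement)
4. acc = -36 - 19 = -55 (consistent with the printout)
5. acc = -55 + -7 = -62 (verified)
6. acc = -62 - 12 = -74 (the printout has a different value)
The audit stops at step 6: the recorded entry is wrong and should be acc = -74.

step 6, acc = -74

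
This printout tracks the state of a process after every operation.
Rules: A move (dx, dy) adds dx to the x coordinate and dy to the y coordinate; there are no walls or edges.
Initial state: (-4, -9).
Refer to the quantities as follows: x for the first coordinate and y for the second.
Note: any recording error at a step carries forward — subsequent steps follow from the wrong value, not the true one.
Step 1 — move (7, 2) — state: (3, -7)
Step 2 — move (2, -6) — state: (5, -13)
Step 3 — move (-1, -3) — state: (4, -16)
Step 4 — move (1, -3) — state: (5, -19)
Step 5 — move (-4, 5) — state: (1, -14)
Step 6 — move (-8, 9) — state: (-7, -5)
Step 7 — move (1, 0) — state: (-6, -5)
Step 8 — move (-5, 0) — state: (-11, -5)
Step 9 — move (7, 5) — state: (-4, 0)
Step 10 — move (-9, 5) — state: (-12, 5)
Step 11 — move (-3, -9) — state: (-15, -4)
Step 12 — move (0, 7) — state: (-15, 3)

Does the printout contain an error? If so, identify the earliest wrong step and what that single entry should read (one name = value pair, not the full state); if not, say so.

step 10, x = -13

Recomputing the run from the initial state:
step 1: x = 3, y = -7
step 2: x = 5, y = -13
step 3: x = 4, y = -16
step 4: x = 5, y = -19
step 5: x = 1, y = -14
step 6: x = -7, y = -5
step 7: x = -6, y = -5
step 8: x = -11, y = -5
step 9: x = -4, y = 0
step 10: x = -13, y = 5
step 11: x = -16, y = -4
step 12: x = -16, y = 3
The first disagreement with the printout is at step 10, where the value should be x = -13.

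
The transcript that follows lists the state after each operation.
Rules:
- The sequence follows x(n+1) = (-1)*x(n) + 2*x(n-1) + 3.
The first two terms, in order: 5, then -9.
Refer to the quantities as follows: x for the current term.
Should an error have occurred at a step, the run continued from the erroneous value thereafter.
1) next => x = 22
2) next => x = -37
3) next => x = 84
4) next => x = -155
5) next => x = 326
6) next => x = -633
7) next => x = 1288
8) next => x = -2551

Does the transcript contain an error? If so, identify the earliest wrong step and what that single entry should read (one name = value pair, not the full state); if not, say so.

step 1: x = -1*(-9) + (2)*(5) + (3) = 22 -> no discrepancy
step 2: x = -1*(22) + (2)*(-9) + (3) = -37 -> consistent with the transcript
step 3: x = -1*(-37) + (2)*(22) + (3) = 84 -> verified
step 4: x = -1*(84) + (2)*(-37) + (3) = -155 -> same as recorded
step 5: x = -1*(-155) + (2)*(84) + (3) = 326 -> checks out
step 6: x = -1*(326) + (2)*(-155) + (3) = -633 -> exactly as logged
step 7: x = -1*(-633) + (2)*(326) + (3) = 1288 -> no discrepancy
step 8: x = -1*(1288) + (2)*(-633) + (3) = -2551 -> consistent with the transcript
No step deviates from the rules.

no error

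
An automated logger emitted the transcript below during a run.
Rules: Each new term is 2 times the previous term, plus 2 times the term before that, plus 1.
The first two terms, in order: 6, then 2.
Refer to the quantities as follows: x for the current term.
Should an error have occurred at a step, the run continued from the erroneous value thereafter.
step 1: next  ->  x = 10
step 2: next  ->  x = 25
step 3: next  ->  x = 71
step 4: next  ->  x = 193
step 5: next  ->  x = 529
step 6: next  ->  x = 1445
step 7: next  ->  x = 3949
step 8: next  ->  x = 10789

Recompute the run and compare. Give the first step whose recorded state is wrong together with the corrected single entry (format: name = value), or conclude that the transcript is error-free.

step 1, x = 17

step 1: x = 2*(2) + (2)*(6) + (1) = 17 -> the transcript has a different value
The earliest wrong entry is at step 1: it should read x = 17.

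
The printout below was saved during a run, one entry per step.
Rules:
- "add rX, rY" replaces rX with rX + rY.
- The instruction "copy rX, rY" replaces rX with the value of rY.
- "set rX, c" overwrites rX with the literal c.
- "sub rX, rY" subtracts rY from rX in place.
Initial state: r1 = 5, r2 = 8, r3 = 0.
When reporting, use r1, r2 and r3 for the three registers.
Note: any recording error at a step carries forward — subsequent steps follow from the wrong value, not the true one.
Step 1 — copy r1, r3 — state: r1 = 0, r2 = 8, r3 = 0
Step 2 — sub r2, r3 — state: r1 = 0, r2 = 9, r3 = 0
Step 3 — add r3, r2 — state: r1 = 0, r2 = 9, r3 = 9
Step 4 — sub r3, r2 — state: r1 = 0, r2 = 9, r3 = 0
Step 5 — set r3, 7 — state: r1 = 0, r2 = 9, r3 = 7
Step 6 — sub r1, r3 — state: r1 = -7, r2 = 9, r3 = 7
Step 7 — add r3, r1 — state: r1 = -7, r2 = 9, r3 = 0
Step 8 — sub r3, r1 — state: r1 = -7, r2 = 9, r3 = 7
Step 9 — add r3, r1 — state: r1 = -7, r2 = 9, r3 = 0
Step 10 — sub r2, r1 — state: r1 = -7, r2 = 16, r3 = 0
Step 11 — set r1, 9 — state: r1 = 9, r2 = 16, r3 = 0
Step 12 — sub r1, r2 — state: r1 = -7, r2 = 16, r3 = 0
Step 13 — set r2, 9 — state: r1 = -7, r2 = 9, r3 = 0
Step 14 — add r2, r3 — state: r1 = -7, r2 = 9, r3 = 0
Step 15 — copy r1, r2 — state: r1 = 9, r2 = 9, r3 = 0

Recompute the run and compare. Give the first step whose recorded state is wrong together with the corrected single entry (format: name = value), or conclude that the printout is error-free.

Step 1: r1 = 0 — in agreement.
Step 2: r2 = 8 - 0 = 8 — not what was recorded.
Conclusion: step 2 carries the first error; the entry should be r2 = 8.

step 2, r2 = 8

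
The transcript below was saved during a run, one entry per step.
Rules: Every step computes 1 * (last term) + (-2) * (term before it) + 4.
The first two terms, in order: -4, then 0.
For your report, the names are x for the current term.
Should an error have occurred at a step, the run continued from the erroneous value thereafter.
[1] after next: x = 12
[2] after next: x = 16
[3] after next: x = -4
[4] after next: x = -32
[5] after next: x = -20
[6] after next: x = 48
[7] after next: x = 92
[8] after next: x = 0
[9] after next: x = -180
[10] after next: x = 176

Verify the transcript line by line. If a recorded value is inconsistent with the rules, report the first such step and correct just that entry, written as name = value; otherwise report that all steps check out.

1. x = 1*(0) + (-2)*(-4) + (4) = 12 (checks out)
2. x = 1*(12) + (-2)*(0) + (4) = 16 (exactly as logged)
3. x = 1*(16) + (-2)*(12) + (4) = -4 (checks out)
4. x = 1*(-4) + (-2)*(16) + (4) = -32 (no discrepancy)
5. x = 1*(-32) + (-2)*(-4) + (4) = -20 (consistent with the transcript)
6. x = 1*(-20) + (-2)*(-32) + (4) = 48 (verified)
7. x = 1*(48) + (-2)*(-20) + (4) = 92 (in agreement)
8. x = 1*(92) + (-2)*(48) + (4) = 0 (agrees with the transcript)
9. x = 1*(0) + (-2)*(92) + (4) = -180 (checks out)
10. x = 1*(-180) + (-2)*(0) + (4) = -176 (the transcript has a different value)
Conclusion: step 10 carries the first error; the entry should be x = -176.

step 10, x = -176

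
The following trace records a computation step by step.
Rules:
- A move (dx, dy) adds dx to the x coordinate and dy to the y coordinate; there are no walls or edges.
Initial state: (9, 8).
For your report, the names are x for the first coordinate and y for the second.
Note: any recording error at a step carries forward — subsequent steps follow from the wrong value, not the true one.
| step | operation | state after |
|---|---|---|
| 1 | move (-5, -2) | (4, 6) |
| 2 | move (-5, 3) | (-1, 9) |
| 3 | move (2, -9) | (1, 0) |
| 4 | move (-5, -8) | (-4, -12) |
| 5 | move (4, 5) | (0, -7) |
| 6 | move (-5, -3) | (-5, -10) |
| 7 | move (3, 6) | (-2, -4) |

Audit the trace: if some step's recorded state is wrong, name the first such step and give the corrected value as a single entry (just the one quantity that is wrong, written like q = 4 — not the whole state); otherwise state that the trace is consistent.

Step 1: x = 9 + (-5) = 4, y = 8 + (-2) = 6 — consistent with the trace.
Step 2: x = 4 + (-5) = -1, y = 6 + (3) = 9 — same as recorded.
Step 3: x = -1 + (2) = 1, y = 9 + (-9) = 0 — same as recorded.
Step 4: x = 1 + (-5) = -4, y = 0 + (-8) = -8 — this is not what the trace shows.
Conclusion: step 4 carries the first error; the entry should be y = -8.

step 4, y = -8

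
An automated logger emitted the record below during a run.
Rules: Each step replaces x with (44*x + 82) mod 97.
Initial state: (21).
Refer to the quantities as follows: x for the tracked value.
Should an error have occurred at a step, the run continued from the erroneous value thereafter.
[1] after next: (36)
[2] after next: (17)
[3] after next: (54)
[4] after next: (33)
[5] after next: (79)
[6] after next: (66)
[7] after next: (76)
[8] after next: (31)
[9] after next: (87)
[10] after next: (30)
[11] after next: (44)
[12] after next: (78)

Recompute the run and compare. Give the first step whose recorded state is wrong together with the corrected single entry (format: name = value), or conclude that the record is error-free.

step 9, x = 88

Step 1: x = (44*21 + 82) mod 97 = 36 — exactly as logged.
Step 2: x = (44*36 + 82) mod 97 = 17 — agrees with the record.
Step 3: x = (44*17 + 82) mod 97 = 54 — same as recorded.
Step 4: x = (44*54 + 82) mod 97 = 33 — no discrepancy.
Step 5: x = (44*33 + 82) mod 97 = 79 — checks out.
Step 6: x = (44*79 + 82) mod 97 = 66 — no discrepancy.
Step 7: x = (44*66 + 82) mod 97 = 76 — in agreement.
Step 8: x = (44*76 + 82) mod 97 = 31 — confirmed correct.
Step 9: x = (44*31 + 82) mod 97 = 88 — a discrepancy with the record.
So the first discrepancy is step 9, where the right value is x = 88.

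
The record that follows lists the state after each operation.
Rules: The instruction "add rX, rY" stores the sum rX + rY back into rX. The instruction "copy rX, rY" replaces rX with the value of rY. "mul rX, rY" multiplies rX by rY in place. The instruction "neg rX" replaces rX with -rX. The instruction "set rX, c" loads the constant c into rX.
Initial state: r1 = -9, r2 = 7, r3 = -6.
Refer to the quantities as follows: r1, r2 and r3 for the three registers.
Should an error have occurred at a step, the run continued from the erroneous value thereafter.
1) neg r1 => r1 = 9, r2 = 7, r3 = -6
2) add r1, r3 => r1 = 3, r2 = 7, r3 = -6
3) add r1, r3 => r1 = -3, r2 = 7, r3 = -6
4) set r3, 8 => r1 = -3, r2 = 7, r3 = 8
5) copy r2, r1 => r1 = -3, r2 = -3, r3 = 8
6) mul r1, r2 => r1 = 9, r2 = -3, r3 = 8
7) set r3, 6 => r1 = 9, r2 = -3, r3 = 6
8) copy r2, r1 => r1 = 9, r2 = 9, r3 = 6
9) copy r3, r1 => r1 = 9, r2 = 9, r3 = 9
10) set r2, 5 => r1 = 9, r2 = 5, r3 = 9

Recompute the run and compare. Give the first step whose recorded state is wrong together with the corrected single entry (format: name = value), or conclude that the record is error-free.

step 1: r1 = -(-9) = 9 -> verified
step 2: r1 = 9 + -6 = 3 -> same as recorded
step 3: r1 = 3 + -6 = -3 -> no discrepancy
step 4: r3 = 8 -> no discrepancy
step 5: r2 = -3 -> agrees with the record
step 6: r1 = -3 * -3 = 9 -> in agreement
step 7: r3 = 6 -> same as recorded
step 8: r2 = 9 -> no discrepancy
step 9: r3 = 9 -> exactly as logged
step 10: r2 = 5 -> consistent with the record
All steps check out; nothing to correct.

no error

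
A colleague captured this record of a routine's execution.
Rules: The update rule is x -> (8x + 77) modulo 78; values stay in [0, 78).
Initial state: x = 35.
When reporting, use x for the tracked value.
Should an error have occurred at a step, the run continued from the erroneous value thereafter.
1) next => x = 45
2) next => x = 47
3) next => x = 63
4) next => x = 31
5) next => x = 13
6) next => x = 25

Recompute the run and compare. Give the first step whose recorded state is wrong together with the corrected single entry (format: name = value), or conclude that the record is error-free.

step 1: x = (8*35 + 77) mod 78 = 45 -> confirmed correct
step 2: x = (8*45 + 77) mod 78 = 47 -> checks out
step 3: x = (8*47 + 77) mod 78 = 63 -> exactly as logged
step 4: x = (8*63 + 77) mod 78 = 35 -> first mismatch against the record
Conclusion: step 4 carries the first error; the entry should be x = 35.

step 4, x = 35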